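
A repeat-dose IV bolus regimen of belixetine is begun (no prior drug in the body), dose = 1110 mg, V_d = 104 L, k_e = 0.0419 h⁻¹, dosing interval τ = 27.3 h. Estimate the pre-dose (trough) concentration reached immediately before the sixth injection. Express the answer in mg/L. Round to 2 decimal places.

C₀ per dose = Dose / Vd = 1110 / 104 = 10.67 mg/L
Fraction remaining after one interval: r = e^(−kτ) = e^(−0.04190 × 27.3) = 0.3186
Before dose 6, 5 doses have been given (aged 1τ, 2τ, 3τ, 4τ, 5τ).
C_trough = C₀ × (r + r² + … + r^5) = C₀ × r(1−r^5)/(1−r)
        = 10.67 × 0.3186 × (1 − 0.003283) / (1 − 0.3186) = 4.973 mg/L

4.97 mg/L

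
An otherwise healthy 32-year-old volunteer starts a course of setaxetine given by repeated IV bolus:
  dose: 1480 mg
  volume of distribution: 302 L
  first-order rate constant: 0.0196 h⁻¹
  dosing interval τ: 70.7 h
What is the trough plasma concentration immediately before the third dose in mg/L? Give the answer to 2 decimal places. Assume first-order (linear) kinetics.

1.53 mg/L

C₀ per dose = Dose / Vd = 1480 / 302 = 4.901 mg/L
Fraction remaining after one interval: r = e^(−kτ) = e^(−0.01960 × 70.7) = 0.2501
Before dose 3, 2 doses have been given (aged 1τ, 2τ).
C_trough = C₀ × (r + r²) = 4.901 × (0.2501 + 0.06255) = 1.532 mg/L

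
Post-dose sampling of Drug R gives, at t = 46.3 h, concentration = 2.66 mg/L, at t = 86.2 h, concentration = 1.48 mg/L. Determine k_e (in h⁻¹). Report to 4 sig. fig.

0.01469 h⁻¹

k = ln(C₁/C₂) / (t₂ − t₁) = ln(2.66/1.48) / (86.2 − 46.3)
  = 0.5863 / 39.90 = 0.01469 h⁻¹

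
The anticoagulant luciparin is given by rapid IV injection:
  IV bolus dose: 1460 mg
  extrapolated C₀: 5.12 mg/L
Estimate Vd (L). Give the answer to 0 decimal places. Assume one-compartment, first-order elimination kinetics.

285 L

Vd = Dose / C₀ = 1460 / 5.12 = 285.2 L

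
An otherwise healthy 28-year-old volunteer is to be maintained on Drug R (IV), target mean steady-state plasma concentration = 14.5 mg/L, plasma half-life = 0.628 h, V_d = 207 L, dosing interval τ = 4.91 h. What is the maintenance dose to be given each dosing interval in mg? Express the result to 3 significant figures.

16300 mg

k = ln2 / t½ = 0.693147 / 0.628 = 1.104 h⁻¹
CL = k × Vd = 1.104 × 207 = 228.5 L/h
At steady state, Dose/τ = Css × CL.
Dose = Css × CL × τ = 14.5 × 228.5 × 4.91 = 16270 mg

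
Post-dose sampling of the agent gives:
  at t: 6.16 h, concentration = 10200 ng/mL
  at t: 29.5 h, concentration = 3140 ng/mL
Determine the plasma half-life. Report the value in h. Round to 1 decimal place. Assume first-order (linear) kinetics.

k = ln(C₁/C₂) / (t₂ − t₁) = ln(10200/3140) / (29.5 − 6.16)
  = 1.178 / 23.34 = 0.05047 h⁻¹
t½ = ln2 / k = 0.693147 / 0.05047 = 13.73 h

13.7 h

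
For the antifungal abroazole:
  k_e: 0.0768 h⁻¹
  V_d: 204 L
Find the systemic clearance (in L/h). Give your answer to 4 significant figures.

CL = k × Vd = 0.0768 × 204 = 15.67 L/h

15.67 L/h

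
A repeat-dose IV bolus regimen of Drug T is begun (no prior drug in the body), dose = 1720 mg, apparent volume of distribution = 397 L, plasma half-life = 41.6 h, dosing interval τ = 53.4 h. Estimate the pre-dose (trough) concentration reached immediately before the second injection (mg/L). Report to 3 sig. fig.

C₀ per dose = Dose / Vd = 1720 / 397 = 4.332 mg/L
k = ln2 / t½ = 0.693147 / 41.6 = 0.01666 h⁻¹
Fraction remaining after one interval: r = e^(−kτ) = e^(−0.01666 × 53.4) = 0.4108
Before dose 2, 1 dose has been given (aged 1τ).
C_trough = C₀ × r = 4.332 × 0.4108 = 1.780 mg/L

1.78 mg/L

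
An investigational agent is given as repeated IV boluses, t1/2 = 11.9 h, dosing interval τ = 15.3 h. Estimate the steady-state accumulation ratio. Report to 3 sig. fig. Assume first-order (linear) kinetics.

1.70

k = ln2 / t½ = 0.693147 / 11.9 = 0.05825 h⁻¹
e^(−kτ) = e^(−0.05825 × 15.3) = 0.4102
Accumulation ratio R = 1 / (1 − e^(−kτ)) = 1 / (1 − 0.4102) = 1.695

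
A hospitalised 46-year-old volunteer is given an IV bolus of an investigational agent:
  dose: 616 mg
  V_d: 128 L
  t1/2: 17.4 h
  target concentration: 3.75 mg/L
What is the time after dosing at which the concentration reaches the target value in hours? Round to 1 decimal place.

C₀ = Dose / Vd = 616.0 / 128 = 4.813 mg/L
k = ln2 / t½ = 0.693147 / 17.4 = 0.03984 h⁻¹
t = ln(C₀ / C) / k = ln(4.813 / 3.75) / 0.03984
  = ln(1.283) / 0.03984 = 0.2492 / 0.03984 = 6.255 h

6.3 h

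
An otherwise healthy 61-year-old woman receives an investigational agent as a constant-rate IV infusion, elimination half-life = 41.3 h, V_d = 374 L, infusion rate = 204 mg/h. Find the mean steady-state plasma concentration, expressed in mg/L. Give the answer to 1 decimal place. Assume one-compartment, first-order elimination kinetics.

32.5 mg/L

k = ln2 / t½ = 0.693147 / 41.3 = 0.01678 h⁻¹
CL = k × Vd = 0.01678 × 374 = 6.276 L/h
At steady state Css = R₀ / CL = 204 / 6.276 = 32.50 mg/L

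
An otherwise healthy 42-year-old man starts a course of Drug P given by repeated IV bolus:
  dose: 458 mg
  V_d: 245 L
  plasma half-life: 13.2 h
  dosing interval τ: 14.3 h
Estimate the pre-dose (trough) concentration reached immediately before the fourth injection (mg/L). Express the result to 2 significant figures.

1.5 mg/L

C₀ per dose = Dose / Vd = 458 / 245 = 1.869 mg/L
k = ln2 / t½ = 0.693147 / 13.2 = 0.05251 h⁻¹
Fraction remaining after one interval: r = e^(−kτ) = e^(−0.05251 × 14.3) = 0.4719
Before dose 4, 3 doses have been given (aged 1τ, 2τ, 3τ).
C_trough = C₀ × (r + r² + … + r^3) = C₀ × r(1−r^3)/(1−r)
        = 1.869 × 0.4719 × (1 − 0.1051) / (1 − 0.4719) = 1.495 mg/L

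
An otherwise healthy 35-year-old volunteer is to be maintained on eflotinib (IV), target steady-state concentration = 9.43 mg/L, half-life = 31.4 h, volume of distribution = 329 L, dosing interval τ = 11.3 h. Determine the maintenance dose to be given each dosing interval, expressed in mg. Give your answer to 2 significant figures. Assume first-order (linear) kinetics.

770 mg

k = ln2 / t½ = 0.693147 / 31.4 = 0.02207 h⁻¹
CL = k × Vd = 0.02207 × 329 = 7.261 L/h
At steady state, Dose/τ = Css × CL.
Dose = Css × CL × τ = 9.43 × 7.261 × 11.3 = 773.7 mg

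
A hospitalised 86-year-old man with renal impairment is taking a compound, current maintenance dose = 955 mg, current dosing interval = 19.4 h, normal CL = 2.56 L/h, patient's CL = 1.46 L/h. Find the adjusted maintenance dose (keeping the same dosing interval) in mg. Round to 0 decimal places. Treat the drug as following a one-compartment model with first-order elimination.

To keep the same average steady-state level, dosing rate must scale with clearance.
CL ratio = 1.46 / 2.56 = 0.5703
New dose (same interval) = 955 × 0.5703 = 544.6 mg

545 mg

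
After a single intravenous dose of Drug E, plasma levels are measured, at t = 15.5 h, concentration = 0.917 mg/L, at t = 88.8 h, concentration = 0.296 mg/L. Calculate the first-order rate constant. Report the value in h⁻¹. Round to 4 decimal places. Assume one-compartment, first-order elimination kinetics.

k = ln(C₁/C₂) / (t₂ − t₁) = ln(0.917/0.296) / (88.8 − 15.5)
  = 1.131 / 73.30 = 0.01543 h⁻¹

0.0154 h⁻¹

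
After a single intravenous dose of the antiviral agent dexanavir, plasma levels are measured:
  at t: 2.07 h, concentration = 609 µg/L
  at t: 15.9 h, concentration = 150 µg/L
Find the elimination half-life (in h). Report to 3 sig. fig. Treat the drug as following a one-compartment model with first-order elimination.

k = ln(C₁/C₂) / (t₂ − t₁) = ln(609/150) / (15.9 − 2.07)
  = 1.401 / 13.83 = 0.1013 h⁻¹
t½ = ln2 / k = 0.693147 / 0.1013 = 6.843 h

6.84 h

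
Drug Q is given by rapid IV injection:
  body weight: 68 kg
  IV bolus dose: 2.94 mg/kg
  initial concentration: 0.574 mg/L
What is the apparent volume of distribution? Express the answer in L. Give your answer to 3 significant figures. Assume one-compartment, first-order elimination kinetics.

348 L

Dose = 2.94 × 68 = 199.9 mg
Vd = Dose / C₀ = 199.9 / 0.574 = 348.3 L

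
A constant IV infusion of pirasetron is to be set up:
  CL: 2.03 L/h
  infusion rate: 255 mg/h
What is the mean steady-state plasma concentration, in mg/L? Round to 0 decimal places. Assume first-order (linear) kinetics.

At steady state Css = R₀ / CL = 255 / 2.030 = 125.6 mg/L

126 mg/L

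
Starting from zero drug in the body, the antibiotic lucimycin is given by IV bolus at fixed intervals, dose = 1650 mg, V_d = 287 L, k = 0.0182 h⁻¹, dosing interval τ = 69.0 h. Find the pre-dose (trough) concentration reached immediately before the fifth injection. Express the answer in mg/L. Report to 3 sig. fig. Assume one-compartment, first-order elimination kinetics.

2.27 mg/L

C₀ per dose = Dose / Vd = 1650 / 287 = 5.749 mg/L
Fraction remaining after one interval: r = e^(−kτ) = e^(−0.01820 × 69.0) = 0.2848
Before dose 5, 4 doses have been given (aged 1τ, 2τ, 3τ, 4τ).
C_trough = C₀ × (r + r² + … + r^4) = C₀ × r(1−r^4)/(1−r)
        = 5.749 × 0.2848 × (1 − 0.006579) / (1 − 0.2848) = 2.274 mg/L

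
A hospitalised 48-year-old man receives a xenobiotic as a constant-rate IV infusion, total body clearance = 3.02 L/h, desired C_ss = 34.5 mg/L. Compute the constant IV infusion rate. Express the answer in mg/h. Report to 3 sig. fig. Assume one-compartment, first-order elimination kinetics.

104 mg/h

At steady state, infusion rate R₀ = Css × CL = 34.5 × 3.020 = 104.2 mg/h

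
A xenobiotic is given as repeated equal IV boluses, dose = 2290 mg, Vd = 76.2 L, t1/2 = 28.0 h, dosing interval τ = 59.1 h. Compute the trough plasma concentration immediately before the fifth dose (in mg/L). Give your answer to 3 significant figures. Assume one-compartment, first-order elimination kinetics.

9.03 mg/L

C₀ per dose = Dose / Vd = 2290 / 76.2 = 30.05 mg/L
k = ln2 / t½ = 0.693147 / 28.0 = 0.02476 h⁻¹
Fraction remaining after one interval: r = e^(−kτ) = e^(−0.02476 × 59.1) = 0.2315
Before dose 5, 4 doses have been given (aged 1τ, 2τ, 3τ, 4τ).
C_trough = C₀ × (r + r² + … + r^4) = C₀ × r(1−r^4)/(1−r)
        = 30.05 × 0.2315 × (1 − 0.002872) / (1 − 0.2315) = 9.026 mg/L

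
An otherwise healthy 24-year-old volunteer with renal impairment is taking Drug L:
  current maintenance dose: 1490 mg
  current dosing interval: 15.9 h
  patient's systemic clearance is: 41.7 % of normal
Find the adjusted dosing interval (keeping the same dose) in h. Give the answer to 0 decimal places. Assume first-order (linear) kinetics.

To keep the same average steady-state level, dosing rate must scale with clearance.
CL ratio = 41.7 / 100 = 0.4170
New interval (same dose) = 15.9 / 0.4170 = 38.13 h

38 h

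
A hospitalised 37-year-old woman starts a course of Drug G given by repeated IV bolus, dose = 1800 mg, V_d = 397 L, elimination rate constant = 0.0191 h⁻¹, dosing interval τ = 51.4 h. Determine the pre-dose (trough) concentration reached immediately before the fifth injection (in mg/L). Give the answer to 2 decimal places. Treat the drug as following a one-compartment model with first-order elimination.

2.66 mg/L

C₀ per dose = Dose / Vd = 1800 / 397 = 4.534 mg/L
Fraction remaining after one interval: r = e^(−kτ) = e^(−0.01910 × 51.4) = 0.3747
Before dose 5, 4 doses have been given (aged 1τ, 2τ, 3τ, 4τ).
C_trough = C₀ × (r + r² + … + r^4) = C₀ × r(1−r^4)/(1−r)
        = 4.534 × 0.3747 × (1 − 0.01971) / (1 − 0.3747) = 2.663 mg/L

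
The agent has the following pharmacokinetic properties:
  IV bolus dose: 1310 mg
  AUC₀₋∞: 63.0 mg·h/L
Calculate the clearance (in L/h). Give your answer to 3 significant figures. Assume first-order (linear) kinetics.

20.8 L/h

CL = Dose / AUC = 1310 / 63.0 = 20.79 L/h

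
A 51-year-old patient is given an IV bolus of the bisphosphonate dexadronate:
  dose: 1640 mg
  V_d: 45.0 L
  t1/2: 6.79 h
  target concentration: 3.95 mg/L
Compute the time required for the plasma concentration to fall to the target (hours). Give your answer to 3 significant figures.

C₀ = Dose / Vd = 1640 / 45.0 = 36.44 mg/L
k = ln2 / t½ = 0.693147 / 6.79 = 0.1021 h⁻¹
t = ln(C₀ / C) / k = ln(36.44 / 3.95) / 0.1021
  = ln(9.225) / 0.1021 = 2.222 / 0.1021 = 21.76 h

21.8 h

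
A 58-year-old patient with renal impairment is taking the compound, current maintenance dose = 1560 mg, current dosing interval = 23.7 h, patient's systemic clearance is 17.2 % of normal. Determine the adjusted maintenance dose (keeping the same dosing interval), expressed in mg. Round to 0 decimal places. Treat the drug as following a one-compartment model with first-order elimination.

To keep the same average steady-state level, dosing rate must scale with clearance.
CL ratio = 17.2 / 100 = 0.1720
New dose (same interval) = 1560 × 0.1720 = 268.3 mg

268 mg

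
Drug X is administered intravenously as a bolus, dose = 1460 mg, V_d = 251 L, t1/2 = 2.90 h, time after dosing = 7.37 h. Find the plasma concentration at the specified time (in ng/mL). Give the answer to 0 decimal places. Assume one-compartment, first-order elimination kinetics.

999 ng/mL

C₀ = Dose / Vd = 1460 / 251 = 5.817 mg/L
k = ln2 / t½ = 0.693147 / 2.90 = 0.2390 h⁻¹
C = C₀ · e^(−k·t) = 5.817 × e^(−0.2390 × 7.37)
  = 5.817 × 0.1718 = 0.9994 mg/L
Convert: 0.9994 mg/L × 1000 = 999.4 ng/mL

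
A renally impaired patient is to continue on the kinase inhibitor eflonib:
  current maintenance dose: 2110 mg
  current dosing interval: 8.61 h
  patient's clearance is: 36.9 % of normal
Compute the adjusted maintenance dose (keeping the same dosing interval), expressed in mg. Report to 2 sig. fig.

To keep the same average steady-state level, dosing rate must scale with clearance.
CL ratio = 36.9 / 100 = 0.3690
New dose (same interval) = 2110 × 0.3690 = 778.6 mg

780 mg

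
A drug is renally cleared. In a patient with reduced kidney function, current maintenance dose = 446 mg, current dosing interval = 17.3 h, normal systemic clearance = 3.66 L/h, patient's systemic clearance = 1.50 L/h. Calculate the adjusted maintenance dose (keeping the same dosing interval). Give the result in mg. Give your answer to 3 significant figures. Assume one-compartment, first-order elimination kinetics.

To keep the same average steady-state level, dosing rate must scale with clearance.
CL ratio = 1.50 / 3.66 = 0.4098
New dose (same interval) = 446 × 0.4098 = 182.8 mg

183 mg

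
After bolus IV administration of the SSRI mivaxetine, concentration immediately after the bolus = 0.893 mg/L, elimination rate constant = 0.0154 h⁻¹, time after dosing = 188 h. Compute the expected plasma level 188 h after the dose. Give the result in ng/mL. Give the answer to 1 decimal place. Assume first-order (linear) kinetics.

49.4 ng/mL

C = C₀ · e^(−k·t) = 0.8930 × e^(−0.01540 × 188)
  = 0.8930 × 0.05529 = 0.04937 mg/L
Convert: 0.04937 mg/L × 1000 = 49.37 ng/mL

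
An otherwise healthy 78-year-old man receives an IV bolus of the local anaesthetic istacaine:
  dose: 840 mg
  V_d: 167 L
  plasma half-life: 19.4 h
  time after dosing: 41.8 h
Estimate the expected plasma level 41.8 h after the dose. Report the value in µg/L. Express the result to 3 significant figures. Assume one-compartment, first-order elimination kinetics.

C₀ = Dose / Vd = 840.0 / 167 = 5.030 mg/L
k = ln2 / t½ = 0.693147 / 19.4 = 0.03573 h⁻¹
C = C₀ · e^(−k·t) = 5.030 × e^(−0.03573 × 41.8)
  = 5.030 × 0.2246 = 1.130 mg/L
Convert: 1.130 mg/L × 1000 = 1130 µg/L

1130 µg/L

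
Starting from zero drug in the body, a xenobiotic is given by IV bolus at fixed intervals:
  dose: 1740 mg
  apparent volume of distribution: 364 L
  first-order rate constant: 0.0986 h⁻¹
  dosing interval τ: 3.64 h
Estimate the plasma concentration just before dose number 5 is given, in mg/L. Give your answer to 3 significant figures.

C₀ per dose = Dose / Vd = 1740 / 364 = 4.780 mg/L
Fraction remaining after one interval: r = e^(−kτ) = e^(−0.09860 × 3.64) = 0.6984
Before dose 5, 4 doses have been given (aged 1τ, 2τ, 3τ, 4τ).
C_trough = C₀ × (r + r² + … + r^4) = C₀ × r(1−r^4)/(1−r)
        = 4.780 × 0.6984 × (1 − 0.2379) / (1 − 0.6984) = 8.436 mg/L

8.44 mg/L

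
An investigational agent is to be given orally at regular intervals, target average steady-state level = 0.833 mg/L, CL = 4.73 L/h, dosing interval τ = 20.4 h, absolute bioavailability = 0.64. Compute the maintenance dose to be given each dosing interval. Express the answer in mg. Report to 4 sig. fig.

125.6 mg

At steady state, F × (Dose/τ) = Css × CL.
Dose = Css × CL × τ / F = 0.833 × 4.730 × 20.4 / 0.64 = 125.6 mg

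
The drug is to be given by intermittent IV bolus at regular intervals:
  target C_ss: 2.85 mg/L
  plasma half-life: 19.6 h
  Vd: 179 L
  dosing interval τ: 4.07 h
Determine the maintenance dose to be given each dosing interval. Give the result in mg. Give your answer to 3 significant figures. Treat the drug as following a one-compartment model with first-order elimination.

k = ln2 / t½ = 0.693147 / 19.6 = 0.03536 h⁻¹
CL = k × Vd = 0.03536 × 179 = 6.329 L/h
At steady state, Dose/τ = Css × CL.
Dose = Css × CL × τ = 2.85 × 6.329 × 4.07 = 73.41 mg

73.4 mg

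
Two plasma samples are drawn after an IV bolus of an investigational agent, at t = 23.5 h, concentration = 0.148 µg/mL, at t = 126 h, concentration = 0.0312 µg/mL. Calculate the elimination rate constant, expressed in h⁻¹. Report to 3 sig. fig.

k = ln(C₁/C₂) / (t₂ − t₁) = ln(0.148/0.0312) / (126 − 23.5)
  = 1.557 / 102.5 = 0.01519 h⁻¹

0.0152 h⁻¹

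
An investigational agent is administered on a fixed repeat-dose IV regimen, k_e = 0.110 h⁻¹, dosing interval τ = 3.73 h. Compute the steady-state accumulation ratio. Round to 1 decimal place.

3.0

e^(−kτ) = e^(−0.1100 × 3.73) = 0.6635
Accumulation ratio R = 1 / (1 − e^(−kτ)) = 1 / (1 − 0.6635) = 2.972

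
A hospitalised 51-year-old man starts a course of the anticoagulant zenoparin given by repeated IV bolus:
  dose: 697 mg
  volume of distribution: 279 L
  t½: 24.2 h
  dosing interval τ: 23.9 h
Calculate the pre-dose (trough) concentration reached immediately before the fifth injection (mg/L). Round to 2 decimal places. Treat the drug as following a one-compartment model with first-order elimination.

C₀ per dose = Dose / Vd = 697 / 279 = 2.498 mg/L
k = ln2 / t½ = 0.693147 / 24.2 = 0.02864 h⁻¹
Fraction remaining after one interval: r = e^(−kτ) = e^(−0.02864 × 23.9) = 0.5043
Before dose 5, 4 doses have been given (aged 1τ, 2τ, 3τ, 4τ).
C_trough = C₀ × (r + r² + … + r^4) = C₀ × r(1−r^4)/(1−r)
        = 2.498 × 0.5043 × (1 − 0.06468) / (1 − 0.5043) = 2.377 mg/L

2.38 mg/L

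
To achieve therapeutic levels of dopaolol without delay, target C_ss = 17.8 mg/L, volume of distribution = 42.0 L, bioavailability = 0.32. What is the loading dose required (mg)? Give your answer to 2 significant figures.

2300 mg

LD = Css × Vd / F = 17.8 × 42.0 / 0.32 = 2336 mg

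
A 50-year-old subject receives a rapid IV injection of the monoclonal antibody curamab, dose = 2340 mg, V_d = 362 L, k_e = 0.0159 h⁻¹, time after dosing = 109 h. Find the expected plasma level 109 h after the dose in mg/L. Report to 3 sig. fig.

1.14 mg/L

C₀ = Dose / Vd = 2340 / 362 = 6.464 mg/L
C = C₀ · e^(−k·t) = 6.464 × e^(−0.01590 × 109)
  = 6.464 × 0.1767 = 1.142 mg/L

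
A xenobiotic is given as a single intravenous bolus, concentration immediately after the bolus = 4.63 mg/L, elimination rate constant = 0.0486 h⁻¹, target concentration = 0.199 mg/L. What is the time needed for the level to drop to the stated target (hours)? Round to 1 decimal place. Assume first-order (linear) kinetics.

t = ln(C₀ / C) / k = ln(4.630 / 0.199) / 0.04860
  = ln(23.27) / 0.04860 = 3.147 / 0.04860 = 64.75 h

64.8 h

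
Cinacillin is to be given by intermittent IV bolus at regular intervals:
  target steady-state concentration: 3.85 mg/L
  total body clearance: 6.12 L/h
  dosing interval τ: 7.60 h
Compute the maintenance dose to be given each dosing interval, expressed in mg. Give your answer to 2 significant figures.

180 mg

At steady state, Dose/τ = Css × CL.
Dose = Css × CL × τ = 3.85 × 6.120 × 7.60 = 179.1 mg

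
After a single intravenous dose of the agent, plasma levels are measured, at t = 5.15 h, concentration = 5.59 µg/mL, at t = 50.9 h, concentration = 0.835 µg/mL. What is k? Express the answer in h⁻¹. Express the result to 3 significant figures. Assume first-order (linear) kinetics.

k = ln(C₁/C₂) / (t₂ − t₁) = ln(5.59/0.835) / (50.9 − 5.15)
  = 1.901 / 45.75 = 0.04155 h⁻¹

0.0416 h⁻¹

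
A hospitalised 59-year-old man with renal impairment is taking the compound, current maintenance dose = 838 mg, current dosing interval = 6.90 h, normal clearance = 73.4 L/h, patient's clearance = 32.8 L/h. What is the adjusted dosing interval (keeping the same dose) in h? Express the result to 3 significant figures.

To keep the same average steady-state level, dosing rate must scale with clearance.
CL ratio = 32.8 / 73.4 = 0.4469
New interval (same dose) = 6.90 / 0.4469 = 15.44 h

15.4 h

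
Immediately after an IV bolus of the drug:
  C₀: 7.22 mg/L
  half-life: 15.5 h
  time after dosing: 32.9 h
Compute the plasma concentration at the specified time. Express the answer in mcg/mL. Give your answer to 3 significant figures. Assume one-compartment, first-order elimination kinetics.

k = ln2 / t½ = 0.693147 / 15.5 = 0.04472 h⁻¹
C = C₀ · e^(−k·t) = 7.220 × e^(−0.04472 × 32.9)
  = 7.220 × 0.2296 = 1.658 mg/L
(1.658 mg/L = 1.658 mcg/mL)

1.66 mcg/mL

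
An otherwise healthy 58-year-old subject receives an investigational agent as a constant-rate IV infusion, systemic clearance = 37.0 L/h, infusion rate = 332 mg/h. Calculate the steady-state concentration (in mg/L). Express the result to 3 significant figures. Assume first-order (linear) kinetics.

At steady state Css = R₀ / CL = 332 / 37.00 = 8.973 mg/L

8.97 mg/L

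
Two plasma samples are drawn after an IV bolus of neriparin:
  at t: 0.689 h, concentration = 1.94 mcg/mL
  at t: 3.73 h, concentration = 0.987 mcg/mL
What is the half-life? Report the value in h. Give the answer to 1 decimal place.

3.1 h

k = ln(C₁/C₂) / (t₂ − t₁) = ln(1.94/0.987) / (3.73 − 0.689)
  = 0.6758 / 3.041 = 0.2222 h⁻¹
t½ = ln2 / k = 0.693147 / 0.2222 = 3.119 h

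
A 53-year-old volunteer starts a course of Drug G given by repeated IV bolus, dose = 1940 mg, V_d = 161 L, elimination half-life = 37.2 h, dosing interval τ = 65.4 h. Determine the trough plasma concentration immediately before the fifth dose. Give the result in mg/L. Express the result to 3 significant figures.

5.02 mg/L

C₀ per dose = Dose / Vd = 1940 / 161 = 12.05 mg/L
k = ln2 / t½ = 0.693147 / 37.2 = 0.01863 h⁻¹
Fraction remaining after one interval: r = e^(−kτ) = e^(−0.01863 × 65.4) = 0.2957
Before dose 5, 4 doses have been given (aged 1τ, 2τ, 3τ, 4τ).
C_trough = C₀ × (r + r² + … + r^4) = C₀ × r(1−r^4)/(1−r)
        = 12.05 × 0.2957 × (1 − 0.007645) / (1 − 0.2957) = 5.021 mg/L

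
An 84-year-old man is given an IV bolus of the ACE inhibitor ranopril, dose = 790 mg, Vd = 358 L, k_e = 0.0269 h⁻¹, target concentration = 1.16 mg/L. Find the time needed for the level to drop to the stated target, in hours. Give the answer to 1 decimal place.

23.9 h

C₀ = Dose / Vd = 790.0 / 358 = 2.207 mg/L
t = ln(C₀ / C) / k = ln(2.207 / 1.16) / 0.02690
  = ln(1.903) / 0.02690 = 0.6434 / 0.02690 = 23.92 h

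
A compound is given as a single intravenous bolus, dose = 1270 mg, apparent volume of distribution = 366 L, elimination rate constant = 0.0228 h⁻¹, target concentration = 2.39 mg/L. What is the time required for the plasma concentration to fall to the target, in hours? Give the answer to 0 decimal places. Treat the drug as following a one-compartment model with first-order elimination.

16 h

C₀ = Dose / Vd = 1270 / 366 = 3.470 mg/L
t = ln(C₀ / C) / k = ln(3.470 / 2.39) / 0.02280
  = ln(1.452) / 0.02280 = 0.3729 / 0.02280 = 16.36 h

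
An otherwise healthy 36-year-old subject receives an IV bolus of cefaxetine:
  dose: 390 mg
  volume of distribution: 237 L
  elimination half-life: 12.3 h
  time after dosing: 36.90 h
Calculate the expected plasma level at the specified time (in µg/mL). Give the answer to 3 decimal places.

C₀ = Dose / Vd = 390.0 / 237 = 1.646 mg/L
k = ln2 / t½ = 0.693147 / 12.3 = 0.05635 h⁻¹
t / t½ = 36.90 / 12.3 = 3 half-lives
C = C₀ × (1/2)^3 = 1.646 × 0.1250 = 0.2058 mg/L
(0.2058 mg/L = 0.2058 µg/mL)

0.206 µg/mL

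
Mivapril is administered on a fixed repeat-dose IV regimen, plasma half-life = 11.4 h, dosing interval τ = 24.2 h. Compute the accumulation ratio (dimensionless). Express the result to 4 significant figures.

1.298

k = ln2 / t½ = 0.693147 / 11.4 = 0.06080 h⁻¹
e^(−kτ) = e^(−0.06080 × 24.2) = 0.2296
Accumulation ratio R = 1 / (1 − e^(−kτ)) = 1 / (1 − 0.2296) = 1.298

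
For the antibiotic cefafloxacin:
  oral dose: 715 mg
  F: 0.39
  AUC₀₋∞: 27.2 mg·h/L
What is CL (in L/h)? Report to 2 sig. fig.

10 L/h

CL = F·Dose / AUC = 0.39 × 715 / 27.2 = 10.25 L/h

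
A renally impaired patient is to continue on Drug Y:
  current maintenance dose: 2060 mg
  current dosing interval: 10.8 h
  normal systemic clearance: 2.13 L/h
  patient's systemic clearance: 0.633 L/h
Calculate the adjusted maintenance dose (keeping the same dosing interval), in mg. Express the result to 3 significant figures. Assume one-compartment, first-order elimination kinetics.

612 mg

To keep the same average steady-state level, dosing rate must scale with clearance.
CL ratio = 0.633 / 2.13 = 0.2972
New dose (same interval) = 2060 × 0.2972 = 612.2 mg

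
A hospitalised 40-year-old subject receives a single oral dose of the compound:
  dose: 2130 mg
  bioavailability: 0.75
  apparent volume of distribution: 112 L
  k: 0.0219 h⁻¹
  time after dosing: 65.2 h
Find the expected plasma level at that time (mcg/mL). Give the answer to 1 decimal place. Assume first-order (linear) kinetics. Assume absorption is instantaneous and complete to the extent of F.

Amount reaching circulation = F × Dose = 0.75 × 2130 = 1598 mg
C₀ = F·Dose / Vd = 1598 / 112 = 14.27 mg/L
C = C₀ · e^(−k·t) = 14.27 × e^(−0.02190 × 65.2)
  = 14.27 × 0.2398 = 3.422 mg/L
(3.422 mg/L = 3.422 mcg/mL)

3.4 mcg/mL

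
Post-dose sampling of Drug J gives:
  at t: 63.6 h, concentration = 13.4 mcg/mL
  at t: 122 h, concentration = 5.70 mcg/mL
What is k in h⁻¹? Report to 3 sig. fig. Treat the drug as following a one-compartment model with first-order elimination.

0.0146 h⁻¹

k = ln(C₁/C₂) / (t₂ − t₁) = ln(13.4/5.70) / (122 − 63.6)
  = 0.8548 / 58.40 = 0.01464 h⁻¹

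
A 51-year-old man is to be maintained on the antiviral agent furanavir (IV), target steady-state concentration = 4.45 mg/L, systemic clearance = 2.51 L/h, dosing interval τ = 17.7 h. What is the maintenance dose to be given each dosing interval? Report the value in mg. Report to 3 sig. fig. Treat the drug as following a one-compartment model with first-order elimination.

198 mg

At steady state, Dose/τ = Css × CL.
Dose = Css × CL × τ = 4.45 × 2.510 × 17.7 = 197.7 mg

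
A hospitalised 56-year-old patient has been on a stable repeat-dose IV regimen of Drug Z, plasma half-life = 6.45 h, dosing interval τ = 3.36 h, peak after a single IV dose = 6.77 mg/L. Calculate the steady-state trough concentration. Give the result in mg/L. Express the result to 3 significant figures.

k = ln2 / t½ = 0.693147 / 6.45 = 0.1075 h⁻¹
e^(−kτ) = e^(−0.1075 × 3.36) = 0.6968
Accumulation ratio R = 1 / (1 − e^(−kτ)) = 1 / (1 − 0.6968) = 3.298
Steady-state trough = C₀ × R × e^(−kτ) = 6.77 × 3.298 × 0.6968 = 15.56 mg/L

15.6 mg/L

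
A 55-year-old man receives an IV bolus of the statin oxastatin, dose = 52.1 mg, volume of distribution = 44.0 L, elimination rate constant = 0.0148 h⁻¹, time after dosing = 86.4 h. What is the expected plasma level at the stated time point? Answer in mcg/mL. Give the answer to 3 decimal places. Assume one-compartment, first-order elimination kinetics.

C₀ = Dose / Vd = 52.10 / 44.0 = 1.184 mg/L
C = C₀ · e^(−k·t) = 1.184 × e^(−0.01480 × 86.4)
  = 1.184 × 0.2784 = 0.3296 mg/L
(0.3296 mg/L = 0.3296 mcg/mL)

0.330 mcg/mL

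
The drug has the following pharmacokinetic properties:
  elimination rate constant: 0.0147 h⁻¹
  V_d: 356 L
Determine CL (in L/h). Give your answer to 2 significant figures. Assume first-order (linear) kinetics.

CL = k × Vd = 0.0147 × 356 = 5.233 L/h

5.2 L/h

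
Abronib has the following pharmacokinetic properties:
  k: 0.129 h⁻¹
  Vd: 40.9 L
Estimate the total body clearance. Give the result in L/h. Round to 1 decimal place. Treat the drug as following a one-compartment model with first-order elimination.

CL = k × Vd = 0.129 × 40.9 = 5.276 L/h

5.3 L/h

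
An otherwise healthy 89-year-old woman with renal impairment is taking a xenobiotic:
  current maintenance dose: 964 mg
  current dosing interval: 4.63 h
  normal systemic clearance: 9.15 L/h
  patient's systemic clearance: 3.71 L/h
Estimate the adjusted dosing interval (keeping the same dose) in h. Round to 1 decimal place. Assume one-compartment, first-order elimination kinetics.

To keep the same average steady-state level, dosing rate must scale with clearance.
CL ratio = 3.71 / 9.15 = 0.4055
New interval (same dose) = 4.63 / 0.4055 = 11.42 h

11.4 h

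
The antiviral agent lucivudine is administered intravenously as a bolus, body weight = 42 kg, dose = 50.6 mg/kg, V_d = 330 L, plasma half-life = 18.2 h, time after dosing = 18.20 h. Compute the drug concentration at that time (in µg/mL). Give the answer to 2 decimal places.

3.22 µg/mL

Total dose = 50.6 × 42 = 2125 mg
C₀ = Dose / Vd = 2125 / 330 = 6.439 mg/L
k = ln2 / t½ = 0.693147 / 18.2 = 0.03809 h⁻¹
t / t½ = 18.20 / 18.2 = 1 half-lives
C = C₀ × (1/2)^1 = 6.439 × 0.5000 = 3.220 mg/L
(3.220 mg/L = 3.220 µg/mL)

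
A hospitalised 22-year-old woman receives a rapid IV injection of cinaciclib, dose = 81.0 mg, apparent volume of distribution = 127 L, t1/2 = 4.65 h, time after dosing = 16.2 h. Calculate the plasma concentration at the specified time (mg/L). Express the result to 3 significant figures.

C₀ = Dose / Vd = 81.00 / 127 = 0.6378 mg/L
k = ln2 / t½ = 0.693147 / 4.65 = 0.1491 h⁻¹
C = C₀ · e^(−k·t) = 0.6378 × e^(−0.1491 × 16.2)
  = 0.6378 × 0.08933 = 0.05697 mg/L

0.0570 mg/L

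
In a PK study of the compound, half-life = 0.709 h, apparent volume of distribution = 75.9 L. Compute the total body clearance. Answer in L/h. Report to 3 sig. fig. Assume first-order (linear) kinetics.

k = ln2 / t½ = 0.693147 / 0.709 = 0.9776 h⁻¹
CL = k × Vd = 0.9776 × 75.9 = 74.20 L/h

74.2 L/h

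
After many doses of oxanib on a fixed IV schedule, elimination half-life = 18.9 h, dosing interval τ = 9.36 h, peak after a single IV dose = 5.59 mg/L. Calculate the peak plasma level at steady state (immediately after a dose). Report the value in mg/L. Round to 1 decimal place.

19.2 mg/L

k = ln2 / t½ = 0.693147 / 18.9 = 0.03667 h⁻¹
e^(−kτ) = e^(−0.03667 × 9.36) = 0.7095
Accumulation ratio R = 1 / (1 − e^(−kτ)) = 1 / (1 − 0.7095) = 3.442
Steady-state peak = C₀ × R = 5.59 × 3.442 = 19.24 mg/L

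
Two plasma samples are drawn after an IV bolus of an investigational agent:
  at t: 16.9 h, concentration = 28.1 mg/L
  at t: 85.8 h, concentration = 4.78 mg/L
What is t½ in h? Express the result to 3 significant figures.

k = ln(C₁/C₂) / (t₂ − t₁) = ln(28.1/4.78) / (85.8 − 16.9)
  = 1.771 / 68.90 = 0.02570 h⁻¹
t½ = ln2 / k = 0.693147 / 0.02570 = 26.97 h

27.0 h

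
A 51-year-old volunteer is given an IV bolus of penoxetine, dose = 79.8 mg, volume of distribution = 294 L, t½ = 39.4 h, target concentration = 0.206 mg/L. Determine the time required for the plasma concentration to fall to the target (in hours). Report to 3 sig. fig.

C₀ = Dose / Vd = 79.80 / 294 = 0.2714 mg/L
k = ln2 / t½ = 0.693147 / 39.4 = 0.01759 h⁻¹
t = ln(C₀ / C) / k = ln(0.2714 / 0.206) / 0.01759
  = ln(1.317) / 0.01759 = 0.2754 / 0.01759 = 15.66 h

15.7 h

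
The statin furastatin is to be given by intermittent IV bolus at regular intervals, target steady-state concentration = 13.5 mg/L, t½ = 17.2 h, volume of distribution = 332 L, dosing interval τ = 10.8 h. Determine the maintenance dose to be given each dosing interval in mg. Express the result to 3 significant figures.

k = ln2 / t½ = 0.693147 / 17.2 = 0.04030 h⁻¹
CL = k × Vd = 0.04030 × 332 = 13.38 L/h
At steady state, Dose/τ = Css × CL.
Dose = Css × CL × τ = 13.5 × 13.38 × 10.8 = 1951 mg

1950 mg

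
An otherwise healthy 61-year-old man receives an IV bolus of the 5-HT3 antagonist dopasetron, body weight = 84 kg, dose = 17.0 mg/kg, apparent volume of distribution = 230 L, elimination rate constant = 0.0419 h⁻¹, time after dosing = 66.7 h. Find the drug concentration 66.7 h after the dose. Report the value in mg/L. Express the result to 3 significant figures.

0.380 mg/L

Total dose = 17.0 × 84 = 1428 mg
C₀ = Dose / Vd = 1428 / 230 = 6.209 mg/L
C = C₀ · e^(−k·t) = 6.209 × e^(−0.04190 × 66.7)
  = 6.209 × 0.06113 = 0.3796 mg/L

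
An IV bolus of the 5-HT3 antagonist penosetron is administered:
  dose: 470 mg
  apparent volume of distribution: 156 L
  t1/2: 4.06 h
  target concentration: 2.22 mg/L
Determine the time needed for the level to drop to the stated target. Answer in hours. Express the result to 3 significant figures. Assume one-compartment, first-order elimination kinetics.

C₀ = Dose / Vd = 470.0 / 156 = 3.013 mg/L
k = ln2 / t½ = 0.693147 / 4.06 = 0.1707 h⁻¹
t = ln(C₀ / C) / k = ln(3.013 / 2.22) / 0.1707
  = ln(1.357) / 0.1707 = 0.3053 / 0.1707 = 1.789 h

1.79 h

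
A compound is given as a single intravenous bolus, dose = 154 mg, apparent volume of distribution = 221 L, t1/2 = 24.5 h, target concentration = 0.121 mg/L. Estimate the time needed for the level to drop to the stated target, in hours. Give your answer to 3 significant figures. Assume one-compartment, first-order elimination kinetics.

61.9 h

C₀ = Dose / Vd = 154.0 / 221 = 0.6968 mg/L
k = ln2 / t½ = 0.693147 / 24.5 = 0.02829 h⁻¹
t = ln(C₀ / C) / k = ln(0.6968 / 0.121) / 0.02829
  = ln(5.759) / 0.02829 = 1.751 / 0.02829 = 61.89 h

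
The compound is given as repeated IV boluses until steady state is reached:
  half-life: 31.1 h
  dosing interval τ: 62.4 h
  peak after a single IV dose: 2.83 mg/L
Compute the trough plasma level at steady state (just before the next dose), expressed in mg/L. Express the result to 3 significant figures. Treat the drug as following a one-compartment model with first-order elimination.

k = ln2 / t½ = 0.693147 / 31.1 = 0.02229 h⁻¹
e^(−kτ) = e^(−0.02229 × 62.4) = 0.2489
Accumulation ratio R = 1 / (1 − e^(−kτ)) = 1 / (1 − 0.2489) = 1.331
Steady-state trough = C₀ × R × e^(−kτ) = 2.83 × 1.331 × 0.2489 = 0.9375 mg/L

0.938 mg/L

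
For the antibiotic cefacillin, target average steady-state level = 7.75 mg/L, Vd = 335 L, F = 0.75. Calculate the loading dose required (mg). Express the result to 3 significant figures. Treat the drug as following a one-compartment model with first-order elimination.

3460 mg

LD = Css × Vd / F = 7.75 × 335 / 0.75 = 3462 mg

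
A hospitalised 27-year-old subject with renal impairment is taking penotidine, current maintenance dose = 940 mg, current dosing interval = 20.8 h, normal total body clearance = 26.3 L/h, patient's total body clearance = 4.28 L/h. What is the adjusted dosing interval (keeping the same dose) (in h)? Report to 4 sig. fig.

To keep the same average steady-state level, dosing rate must scale with clearance.
CL ratio = 4.28 / 26.3 = 0.1627
New interval (same dose) = 20.8 / 0.1627 = 127.8 h

127.8 h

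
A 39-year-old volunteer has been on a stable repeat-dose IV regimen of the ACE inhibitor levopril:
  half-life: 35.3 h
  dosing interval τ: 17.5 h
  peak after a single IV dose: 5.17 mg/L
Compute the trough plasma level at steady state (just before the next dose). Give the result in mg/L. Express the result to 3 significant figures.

k = ln2 / t½ = 0.693147 / 35.3 = 0.01964 h⁻¹
e^(−kτ) = e^(−0.01964 × 17.5) = 0.7091
Accumulation ratio R = 1 / (1 − e^(−kτ)) = 1 / (1 − 0.7091) = 3.438
Steady-state trough = C₀ × R × e^(−kτ) = 5.17 × 3.438 × 0.7091 = 12.60 mg/L

12.6 mg/L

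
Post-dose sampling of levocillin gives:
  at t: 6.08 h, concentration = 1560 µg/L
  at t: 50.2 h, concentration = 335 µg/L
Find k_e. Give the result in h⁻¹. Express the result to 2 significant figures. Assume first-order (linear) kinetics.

k = ln(C₁/C₂) / (t₂ − t₁) = ln(1560/335) / (50.2 − 6.08)
  = 1.538 / 44.12 = 0.03486 h⁻¹

0.035 h⁻¹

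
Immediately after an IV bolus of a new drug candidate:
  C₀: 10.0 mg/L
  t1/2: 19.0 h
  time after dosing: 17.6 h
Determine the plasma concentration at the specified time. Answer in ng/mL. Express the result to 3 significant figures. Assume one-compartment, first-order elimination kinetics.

5260 ng/mL

k = ln2 / t½ = 0.693147 / 19.0 = 0.03648 h⁻¹
C = C₀ · e^(−k·t) = 10.00 × e^(−0.03648 × 17.6)
  = 10.00 × 0.5262 = 5.262 mg/L
Convert: 5.262 mg/L × 1000 = 5262 ng/mL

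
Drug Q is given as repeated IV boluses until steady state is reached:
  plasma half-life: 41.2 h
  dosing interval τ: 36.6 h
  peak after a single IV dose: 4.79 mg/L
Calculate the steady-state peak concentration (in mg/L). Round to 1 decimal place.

10.4 mg/L

k = ln2 / t½ = 0.693147 / 41.2 = 0.01682 h⁻¹
e^(−kτ) = e^(−0.01682 × 36.6) = 0.5403
Accumulation ratio R = 1 / (1 − e^(−kτ)) = 1 / (1 − 0.5403) = 2.175
Steady-state peak = C₀ × R = 4.79 × 2.175 = 10.42 mg/L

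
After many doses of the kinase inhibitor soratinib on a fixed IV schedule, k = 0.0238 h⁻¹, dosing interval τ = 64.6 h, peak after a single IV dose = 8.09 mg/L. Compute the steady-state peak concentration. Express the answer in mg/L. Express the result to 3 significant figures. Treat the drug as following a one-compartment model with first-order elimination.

e^(−kτ) = e^(−0.02380 × 64.6) = 0.2149
Accumulation ratio R = 1 / (1 − e^(−kτ)) = 1 / (1 − 0.2149) = 1.274
Steady-state peak = C₀ × R = 8.09 × 1.274 = 10.31 mg/L

10.3 mg/L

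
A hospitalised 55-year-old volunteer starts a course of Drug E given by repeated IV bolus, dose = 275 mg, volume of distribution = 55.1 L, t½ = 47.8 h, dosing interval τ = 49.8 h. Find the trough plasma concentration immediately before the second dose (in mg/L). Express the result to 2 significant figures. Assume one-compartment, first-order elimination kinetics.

2.4 mg/L

C₀ per dose = Dose / Vd = 275 / 55.1 = 4.991 mg/L
k = ln2 / t½ = 0.693147 / 47.8 = 0.01450 h⁻¹
Fraction remaining after one interval: r = e^(−kτ) = e^(−0.01450 × 49.8) = 0.4857
Before dose 2, 1 dose has been given (aged 1τ).
C_trough = C₀ × r = 4.991 × 0.4857 = 2.424 mg/L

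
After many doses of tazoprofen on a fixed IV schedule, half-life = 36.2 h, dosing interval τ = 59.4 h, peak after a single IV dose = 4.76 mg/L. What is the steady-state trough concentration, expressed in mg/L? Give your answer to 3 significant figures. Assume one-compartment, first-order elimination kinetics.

2.25 mg/L

k = ln2 / t½ = 0.693147 / 36.2 = 0.01915 h⁻¹
e^(−kτ) = e^(−0.01915 × 59.4) = 0.3206
Accumulation ratio R = 1 / (1 − e^(−kτ)) = 1 / (1 − 0.3206) = 1.472
Steady-state trough = C₀ × R × e^(−kτ) = 4.76 × 1.472 × 0.3206 = 2.246 mg/L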